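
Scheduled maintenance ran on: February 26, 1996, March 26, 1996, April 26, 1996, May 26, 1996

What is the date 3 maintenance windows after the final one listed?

August 26, 1996

Each date is the 26th; the gaps (29, 31, 30) track the month lengths.
The rule is the 26th of each month.
Next: June 1996 → June 26, 1996.
July 1996: July 26, 1996.
August 1996: August 26, 1996.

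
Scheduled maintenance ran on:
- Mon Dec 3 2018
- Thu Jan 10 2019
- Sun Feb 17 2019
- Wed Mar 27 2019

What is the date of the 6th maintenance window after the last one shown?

Every event comes 38 days after the last (38, 38, 38).
Wed Mar 27 2019 + 38 days = Sat May 4 2019.
Sat May 4 2019 + 38 days = Tue Jun 11 2019.
Tue Jun 11 2019 + 38 days = Fri Jul 19 2019.
Fri Jul 19 2019 + 38 days = Mon Aug 26 2019.
Mon Aug 26 2019 + 38 days = Thu Oct 3 2019.
Thu Oct 3 2019 + 38 days = Sun Nov 10 2019.

Sun Nov 10 2019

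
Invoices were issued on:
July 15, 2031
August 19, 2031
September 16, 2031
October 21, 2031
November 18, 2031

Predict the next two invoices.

All dates are Tuesdays, 35, 28, 35, 28 days apart.
Specifically, the 3rd Tuesday of each month.
December 2031 — 3rd Tuesday is December 16, 2031.
January 2032 — 3rd Tuesday is January 20, 2032.

December 16, 2031; January 20, 2032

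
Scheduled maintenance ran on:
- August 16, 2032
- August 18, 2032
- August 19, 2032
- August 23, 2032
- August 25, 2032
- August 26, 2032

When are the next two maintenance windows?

August 30, 2032; September 1, 2032

The gap pattern 2, 1, 4, 2, 1 repeats every 3 events.
These are the Mondays, Wednesdays and Thursdays of each week.
The following Monday is August 30, 2032.
The following Wednesday is September 1, 2032.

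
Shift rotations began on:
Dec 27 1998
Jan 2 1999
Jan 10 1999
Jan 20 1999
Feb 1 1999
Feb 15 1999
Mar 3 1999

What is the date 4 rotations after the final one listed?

Intervals are 6, 8, 10, 12, 14, 16 days — an arithmetic progression with common difference 2.
Next gap: 18 days. Mar 3 1999 + 18 days = Mar 21 1999.
Next gap: 20 days. Mar 21 1999 + 20 days = Apr 10 1999.
Next gap: 22 days. Apr 10 1999 + 22 days = May 2 1999.
Next gap: 24 days. May 2 1999 + 24 days = May 26 1999.

May 26 1999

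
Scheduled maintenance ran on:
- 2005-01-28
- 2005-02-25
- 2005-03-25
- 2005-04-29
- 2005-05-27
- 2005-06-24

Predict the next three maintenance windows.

2005-07-29, 2005-08-26, 2005-09-30

Every date is a Friday; gaps 28, 28, 35, 28, 28 days.
Each is the last Friday of its month (at least one falls on the 29th or later, ruling out '4th Friday').
July 2005 ends with Friday 2005-07-29.
Last Friday of August 2005: 2005-08-26.
Last Friday of September 2005: 2005-09-30.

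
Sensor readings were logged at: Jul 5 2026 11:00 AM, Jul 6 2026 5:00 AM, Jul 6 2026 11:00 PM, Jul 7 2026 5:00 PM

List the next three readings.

Jul 8 2026 11:00 AM, Jul 9 2026 5:00 AM, Jul 9 2026 11:00 PM

Gaps: 18, 18, 18 hours — each event is 18 hours after the previous one.
Jul 7 2026 5:00 PM + 18 h = Jul 8 2026 11:00 AM.
Jul 8 2026 11:00 AM + 18 h = Jul 9 2026 5:00 AM.
Jul 9 2026 5:00 AM + 18 h = Jul 9 2026 11:00 PM.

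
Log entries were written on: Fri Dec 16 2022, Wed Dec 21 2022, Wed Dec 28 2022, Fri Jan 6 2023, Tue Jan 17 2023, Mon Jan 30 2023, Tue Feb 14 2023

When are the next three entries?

The spacing grows by 2 each time: 5, 7, 9, 11, 13, 15 days.
Next gap: 17 days. Tue Feb 14 2023 + 17 days = Fri Mar 3 2023.
Next gap: 19 days. Fri Mar 3 2023 + 19 days = Wed Mar 22 2023.
Next gap: 21 days. Wed Mar 22 2023 + 21 days = Wed Apr 12 2023.

Fri Mar 3 2023, Wed Mar 22 2023, Wed Apr 12 2023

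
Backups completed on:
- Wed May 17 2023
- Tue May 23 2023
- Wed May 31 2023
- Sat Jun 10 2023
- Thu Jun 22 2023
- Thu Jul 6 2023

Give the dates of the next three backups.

The spacing grows by 2 each time: 6, 8, 10, 12, 14 days.
Next gap: 16 days. Thu Jul 6 2023 + 16 days = Sat Jul 22 2023.
Next gap: 18 days. Sat Jul 22 2023 + 18 days = Wed Aug 9 2023.
Next gap: 20 days. Wed Aug 9 2023 + 20 days = Tue Aug 29 2023.

Sat Jul 22 2023, Wed Aug 9 2023, Tue Aug 29 2023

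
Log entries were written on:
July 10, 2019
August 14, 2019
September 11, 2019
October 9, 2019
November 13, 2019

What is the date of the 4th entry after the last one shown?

Gaps: 35, 28, 28, 35 days — a mix of 28 and 35. Every date is a Wednesday.
Each is the 2nd Wednesday of its month.
December 2019 — 2nd Wednesday is December 11, 2019.
January 2020 — 2nd Wednesday is January 8, 2020.
2nd Wednesday of February 2020: February 12, 2020.
March 2020 — 2nd Wednesday is March 11, 2020.

March 11, 2020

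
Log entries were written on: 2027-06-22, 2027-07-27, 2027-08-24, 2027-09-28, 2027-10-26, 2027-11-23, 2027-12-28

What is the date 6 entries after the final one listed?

Gaps: 35, 28, 35, 28, 28, 35 days — a mix of 28 and 35. Every date is a Tuesday.
Each is the 4th Tuesday of its month.
4th Tuesday of January 2028: 2028-01-25.
4th Tuesday of February 2028: 2028-02-22.
March 2028 — 4th Tuesday is 2028-03-28.
4th Tuesday of April 2028: 2028-04-25.
4th Tuesday of May 2028: 2028-05-23.
4th Tuesday of June 2028: 2028-06-27.

2028-06-27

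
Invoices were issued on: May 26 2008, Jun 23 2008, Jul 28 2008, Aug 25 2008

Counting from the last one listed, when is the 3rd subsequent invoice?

Nov 24 2008

These are Mondays at 28- or 35-day spacing (28, 35, 28).
The pattern: 4th Monday of the month.
4th Monday of September 2008: Sep 22 2008.
October 2008 — 4th Monday is Oct 27 2008.
November 2008 — 4th Monday is Nov 24 2008.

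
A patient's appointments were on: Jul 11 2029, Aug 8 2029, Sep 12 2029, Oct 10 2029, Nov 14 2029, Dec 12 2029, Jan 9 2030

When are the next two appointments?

Feb 13 2030, Mar 13 2030

These are Wednesdays at 28- or 35-day spacing (28, 35, 28, 35, 28, 28).
The pattern: 2nd Wednesday of the month.
2nd Wednesday of February 2030: Feb 13 2030.
2nd Wednesday of March 2030: Mar 13 2030.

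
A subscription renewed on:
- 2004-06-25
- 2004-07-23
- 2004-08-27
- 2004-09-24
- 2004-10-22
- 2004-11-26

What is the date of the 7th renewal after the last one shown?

These are Fridays at 28- or 35-day spacing (28, 35, 28, 28, 35).
The pattern: 4th Friday of the month.
4th Friday of December 2004: 2004-12-24.
January 2005 — 4th Friday is 2005-01-28.
February 2005 — 4th Friday is 2005-02-25.
March 2005 — 4th Friday is 2005-03-25.
April 2005 — 4th Friday is 2005-04-22.
4th Friday of May 2005: 2005-05-27.
4th Friday of June 2005: 2005-06-24.

2005-06-24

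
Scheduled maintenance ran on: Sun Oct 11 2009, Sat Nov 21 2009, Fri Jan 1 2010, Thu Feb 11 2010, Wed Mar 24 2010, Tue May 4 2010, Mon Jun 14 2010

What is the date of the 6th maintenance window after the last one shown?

Tue Feb 15 2011

Gaps between consecutive events: 41, 41, 41, 41, 41, 41 days — a constant 41-day interval.
Mon Jun 14 2010 + 41 days = Sun Jul 25 2010.
Sun Jul 25 2010 + 41 days = Sat Sep 4 2010.
Sat Sep 4 2010 + 41 days = Fri Oct 15 2010.
Fri Oct 15 2010 + 41 days = Thu Nov 25 2010.
Thu Nov 25 2010 + 41 days = Wed Jan 5 2011.
Wed Jan 5 2011 + 41 days = Tue Feb 15 2011.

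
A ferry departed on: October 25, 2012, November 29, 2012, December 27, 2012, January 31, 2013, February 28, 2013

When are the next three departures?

March 28, 2013; April 25, 2013; May 30, 2013

These are Thursdays with 35, 28, 35, 28-day gaps.
Each is the final Thursday of its month — November 29, 2012 is past the 28th, so '4th Thursday' doesn't fit.
March 2013 ends with Thursday March 28, 2013.
April 2013 ends with Thursday April 25, 2013.
May 2013 ends with Thursday May 30, 2013.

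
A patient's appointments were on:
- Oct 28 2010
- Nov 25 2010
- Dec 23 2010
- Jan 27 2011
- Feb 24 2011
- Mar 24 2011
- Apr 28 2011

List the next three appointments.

All dates are Thursdays, 28, 28, 35, 28, 28, 35 days apart.
Specifically, the 4th Thursday of each month.
4th Thursday of May 2011: May 26 2011.
June 2011 — 4th Thursday is Jun 23 2011.
July 2011 — 4th Thursday is Jul 28 2011.

May 26 2011, Jun 23 2011, Jul 28 2011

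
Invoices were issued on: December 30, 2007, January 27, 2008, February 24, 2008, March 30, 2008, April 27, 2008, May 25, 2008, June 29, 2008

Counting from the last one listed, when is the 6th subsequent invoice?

December 28, 2008

All Sundays; the gaps (28, 28, 35, 28, 28, 35) vary with month length.
This is the last Sunday of each month.
July 2008 ends with Sunday July 27, 2008.
August 2008 ends with Sunday August 31, 2008.
September 2008 ends with Sunday September 28, 2008.
Last Sunday of October 2008: October 26, 2008.
Last Sunday of November 2008: November 30, 2008.
December 2008 ends with Sunday December 28, 2008.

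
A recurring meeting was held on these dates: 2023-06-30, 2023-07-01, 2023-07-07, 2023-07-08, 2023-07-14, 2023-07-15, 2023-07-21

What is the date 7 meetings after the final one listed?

The gap pattern 1, 6, 1, 6, 1, 6 repeats every 2 events.
These are the Fridays and Saturdays of each week.
The following Saturday is 2023-07-22.
Next Friday: 2023-07-28.
The following Saturday is 2023-07-29.
Next Friday: 2023-08-04.
Next Saturday: 2023-08-05.
Next Friday: 2023-08-11.
The following Saturday is 2023-08-12.

2023-08-12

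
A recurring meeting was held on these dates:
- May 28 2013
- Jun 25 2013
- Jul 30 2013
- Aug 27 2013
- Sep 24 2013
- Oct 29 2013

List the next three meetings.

Nov 26 2013, Dec 31 2013, Jan 28 2014

These are Tuesdays with 28, 35, 28, 28, 35-day gaps.
Each is the final Tuesday of its month — Jul 30 2013 is past the 28th, so '4th Tuesday' doesn't fit.
Last Tuesday of November 2013: Nov 26 2013.
December 2013 ends with Tuesday Dec 31 2013.
Last Tuesday of January 2014: Jan 28 2014.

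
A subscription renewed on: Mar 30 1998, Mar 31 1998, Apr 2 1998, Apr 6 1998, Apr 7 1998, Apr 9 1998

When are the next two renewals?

Apr 13 1998, Apr 14 1998

The gap pattern 1, 2, 4, 1, 2 repeats every 3 events.
These are the Mondays, Tuesdays and Thursdays of each week.
The following Monday is Apr 13 1998.
The following Tuesday is Apr 14 1998.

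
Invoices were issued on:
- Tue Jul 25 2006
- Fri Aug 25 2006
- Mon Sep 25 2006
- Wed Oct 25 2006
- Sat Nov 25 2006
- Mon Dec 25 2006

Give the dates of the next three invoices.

Thu Jan 25 2007, Sun Feb 25 2007, Sun Mar 25 2007

The day-of-month is always 25 (31, 31, 30, 31, 30 days between events).
So this recurs on the 25th of each month.
Next: January 2007 → Thu Jan 25 2007.
Next: February 2007 → Sun Feb 25 2007.
Next: March 2007 → Sun Mar 25 2007.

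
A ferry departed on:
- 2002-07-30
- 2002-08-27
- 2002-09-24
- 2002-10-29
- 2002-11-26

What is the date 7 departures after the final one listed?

All Tuesdays; the gaps (28, 28, 35, 28) vary with month length.
This is the last Tuesday of each month.
December 2002 ends with Tuesday 2002-12-31.
Last Tuesday of January 2003: 2003-01-28.
Last Tuesday of February 2003: 2003-02-25.
Last Tuesday of March 2003: 2003-03-25.
Last Tuesday of April 2003: 2003-04-29.
Last Tuesday of May 2003: 2003-05-27.
Last Tuesday of June 2003: 2003-06-24.

2003-06-24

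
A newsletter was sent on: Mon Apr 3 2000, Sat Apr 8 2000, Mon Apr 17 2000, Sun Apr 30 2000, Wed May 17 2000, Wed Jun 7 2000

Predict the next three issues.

Intervals are 5, 9, 13, 17, 21 days — an arithmetic progression with common difference 4.
Next gap: 25 days. Wed Jun 7 2000 + 25 days = Sun Jul 2 2000.
Next gap: 29 days. Sun Jul 2 2000 + 29 days = Mon Jul 31 2000.
Next gap: 33 days. Mon Jul 31 2000 + 33 days = Sat Sep 2 2000.

Sun Jul 2 2000, Mon Jul 31 2000, Sat Sep 2 2000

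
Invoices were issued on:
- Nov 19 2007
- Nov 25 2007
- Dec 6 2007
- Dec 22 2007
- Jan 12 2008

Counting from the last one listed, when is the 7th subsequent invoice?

Oct 25 2008

Gaps: 6, 11, 16, 21 days — each gap is 5 larger than the previous one.
Next gap: 26 days. Jan 12 2008 + 26 days = Feb 7 2008.
Next gap: 31 days. Feb 7 2008 + 31 days = Mar 9 2008.
Next gap: 36 days. Mar 9 2008 + 36 days = Apr 14 2008.
Next gap: 41 days. Apr 14 2008 + 41 days = May 25 2008.
Next gap: 46 days. May 25 2008 + 46 days = Jul 10 2008.
Next gap: 51 days. Jul 10 2008 + 51 days = Aug 30 2008.
Next gap: 56 days. Aug 30 2008 + 56 days = Oct 25 2008.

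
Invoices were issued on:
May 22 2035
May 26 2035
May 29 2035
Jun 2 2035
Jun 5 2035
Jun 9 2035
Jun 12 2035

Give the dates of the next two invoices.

Jun 16 2035, Jun 19 2035

Gaps: 4, 3, 4, 3, 4, 3 days — not constant, but cyclic with period 2.
The events fall on every Tuesday and Saturday.
Next Saturday: Jun 16 2035.
Next Tuesday: Jun 19 2035.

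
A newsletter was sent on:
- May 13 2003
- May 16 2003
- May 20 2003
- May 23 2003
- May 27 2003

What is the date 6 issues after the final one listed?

Jun 17 2003

Gaps: 3, 4, 3, 4 days — not constant, but cyclic with period 2.
The events fall on every Tuesday and Friday.
Next Friday: May 30 2003.
Next Tuesday: Jun 3 2003.
Next Friday: Jun 6 2003.
The following Tuesday is Jun 10 2003.
The following Friday is Jun 13 2003.
Next Tuesday: Jun 17 2003.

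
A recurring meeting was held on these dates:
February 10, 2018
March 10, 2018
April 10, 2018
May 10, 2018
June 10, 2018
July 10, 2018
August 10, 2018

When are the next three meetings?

September 10, 2018; October 10, 2018; November 10, 2018

Each date is the 10th; the gaps (28, 31, 30, 31, 30, 31) track the month lengths.
The rule is the 10th of each month.
Next: September 2018 → September 10, 2018.
Next: October 2018 → October 10, 2018.
November 2018: November 10, 2018.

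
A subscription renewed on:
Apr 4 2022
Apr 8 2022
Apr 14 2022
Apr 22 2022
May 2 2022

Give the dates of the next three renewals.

Intervals are 4, 6, 8, 10 days — an arithmetic progression with common difference 2.
Next gap: 12 days. May 2 2022 + 12 days = May 14 2022.
Next gap: 14 days. May 14 2022 + 14 days = May 28 2022.
Next gap: 16 days. May 28 2022 + 16 days = Jun 13 2022.

May 14 2022, May 28 2022, Jun 13 2022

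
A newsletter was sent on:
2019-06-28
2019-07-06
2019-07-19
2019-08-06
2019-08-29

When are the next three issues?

2019-09-26, 2019-10-29, 2019-12-06

The spacing grows by 5 each time: 8, 13, 18, 23 days.
Next gap: 28 days. 2019-08-29 + 28 days = 2019-09-26.
Next gap: 33 days. 2019-09-26 + 33 days = 2019-10-29.
Next gap: 38 days. 2019-10-29 + 38 days = 2019-12-06.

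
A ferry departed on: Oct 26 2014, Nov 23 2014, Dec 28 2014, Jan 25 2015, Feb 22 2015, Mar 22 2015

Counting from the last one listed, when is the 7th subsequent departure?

Oct 25 2015

These are Sundays at 28- or 35-day spacing (28, 35, 28, 28, 28).
The pattern: 4th Sunday of the month.
4th Sunday of April 2015: Apr 26 2015.
4th Sunday of May 2015: May 24 2015.
June 2015 — 4th Sunday is Jun 28 2015.
July 2015 — 4th Sunday is Jul 26 2015.
4th Sunday of August 2015: Aug 23 2015.
4th Sunday of September 2015: Sep 27 2015.
4th Sunday of October 2015: Oct 25 2015.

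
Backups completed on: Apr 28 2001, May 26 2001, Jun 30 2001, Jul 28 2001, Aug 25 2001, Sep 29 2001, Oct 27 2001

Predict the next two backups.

Nov 24 2001, Dec 29 2001

All Saturdays; the gaps (28, 35, 28, 28, 35, 28) vary with month length.
This is the last Saturday of each month.
Last Saturday of November 2001: Nov 24 2001.
December 2001 ends with Saturday Dec 29 2001.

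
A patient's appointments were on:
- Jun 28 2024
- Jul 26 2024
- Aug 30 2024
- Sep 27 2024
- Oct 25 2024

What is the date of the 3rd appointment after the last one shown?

Jan 31 2025

Every date is a Friday; gaps 28, 35, 28, 28 days.
Each is the last Friday of its month (at least one falls on the 29th or later, ruling out '4th Friday').
Last Friday of November 2024: Nov 29 2024.
December 2024 ends with Friday Dec 27 2024.
Last Friday of January 2025: Jan 31 2025.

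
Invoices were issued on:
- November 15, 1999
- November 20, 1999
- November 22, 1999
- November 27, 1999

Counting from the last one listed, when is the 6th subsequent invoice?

Every event lands on a Monday or Saturday (gaps cycle 5, 2, 5).
So the schedule is: every Monday and Saturday.
Next Monday: November 29, 1999.
The following Saturday is December 4, 1999.
Next Monday: December 6, 1999.
Next Saturday: December 11, 1999.
The following Monday is December 13, 1999.
The following Saturday is December 18, 1999.

December 18, 1999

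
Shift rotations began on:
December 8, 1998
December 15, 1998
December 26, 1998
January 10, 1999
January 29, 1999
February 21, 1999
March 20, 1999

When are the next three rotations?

Intervals are 7, 11, 15, 19, 23, 27 days — an arithmetic progression with common difference 4.
Next gap: 31 days. March 20, 1999 + 31 days = April 20, 1999.
Next gap: 35 days. April 20, 1999 + 35 days = May 25, 1999.
Next gap: 39 days. May 25, 1999 + 39 days = July 3, 1999.

April 20, 1999; May 25, 1999; July 3, 1999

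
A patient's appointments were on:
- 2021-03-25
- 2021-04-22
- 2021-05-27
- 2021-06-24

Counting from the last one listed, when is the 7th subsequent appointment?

2022-01-27

Gaps: 28, 35, 28 days — a mix of 28 and 35. Every date is a Thursday.
Each is the 4th Thursday of its month.
July 2021 — 4th Thursday is 2021-07-22.
4th Thursday of August 2021: 2021-08-26.
4th Thursday of September 2021: 2021-09-23.
October 2021 — 4th Thursday is 2021-10-28.
4th Thursday of November 2021: 2021-11-25.
December 2021 — 4th Thursday is 2021-12-23.
January 2022 — 4th Thursday is 2022-01-27.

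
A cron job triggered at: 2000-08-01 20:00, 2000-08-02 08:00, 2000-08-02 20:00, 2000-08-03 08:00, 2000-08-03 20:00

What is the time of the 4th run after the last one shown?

Spacing: 12, 12, 12, 12 h — constant 12 h.
2000-08-03 20:00 + 12 h = 2000-08-04 08:00.
2000-08-04 08:00 + 12 h = 2000-08-04 20:00.
2000-08-04 20:00 + 12 h = 2000-08-05 08:00.
2000-08-05 08:00 + 12 h = 2000-08-05 20:00.

2000-08-05 20:00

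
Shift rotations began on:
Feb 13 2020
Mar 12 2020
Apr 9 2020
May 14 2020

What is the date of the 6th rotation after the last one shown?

Nov 12 2020

These are Thursdays at 28- or 35-day spacing (28, 28, 35).
The pattern: 2nd Thursday of the month.
June 2020 — 2nd Thursday is Jun 11 2020.
July 2020 — 2nd Thursday is Jul 9 2020.
2nd Thursday of August 2020: Aug 13 2020.
September 2020 — 2nd Thursday is Sep 10 2020.
2nd Thursday of October 2020: Oct 8 2020.
2nd Thursday of November 2020: Nov 12 2020.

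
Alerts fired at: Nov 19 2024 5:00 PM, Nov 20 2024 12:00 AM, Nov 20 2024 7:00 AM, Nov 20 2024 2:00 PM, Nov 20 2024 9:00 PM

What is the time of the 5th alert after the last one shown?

Nov 22 2024 8:00 AM

Spacing: 7, 7, 7, 7 h — constant 7 h.
Nov 20 2024 9:00 PM + 7 h = Nov 21 2024 4:00 AM.
Nov 21 2024 4:00 AM + 7 h = Nov 21 2024 11:00 AM.
Nov 21 2024 11:00 AM + 7 h = Nov 21 2024 6:00 PM.
Nov 21 2024 6:00 PM + 7 h = Nov 22 2024 1:00 AM.
Nov 22 2024 1:00 AM + 7 h = Nov 22 2024 8:00 AM.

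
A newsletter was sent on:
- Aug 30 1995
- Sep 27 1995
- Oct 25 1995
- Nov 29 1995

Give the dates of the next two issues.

Dec 27 1995, Jan 31 1996

All Wednesdays; the gaps (28, 28, 35) vary with month length.
This is the last Wednesday of each month.
Last Wednesday of December 1995: Dec 27 1995.
January 1996 ends with Wednesday Jan 31 1996.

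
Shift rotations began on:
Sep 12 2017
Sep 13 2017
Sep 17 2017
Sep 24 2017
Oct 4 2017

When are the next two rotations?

Oct 17 2017, Nov 2 2017

Intervals are 1, 4, 7, 10 days — an arithmetic progression with common difference 3.
Next gap: 13 days. Oct 4 2017 + 13 days = Oct 17 2017.
Next gap: 16 days. Oct 17 2017 + 16 days = Nov 2 2017.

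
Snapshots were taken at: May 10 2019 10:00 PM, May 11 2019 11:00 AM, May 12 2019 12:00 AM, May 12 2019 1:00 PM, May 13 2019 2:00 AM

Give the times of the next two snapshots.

Spacing: 13, 13, 13, 13 h — constant 13 h.
May 13 2019 2:00 AM + 13 h = May 13 2019 3:00 PM.
May 13 2019 3:00 PM + 13 h = May 14 2019 4:00 AM.

May 13 2019 3:00 PM, May 14 2019 4:00 AM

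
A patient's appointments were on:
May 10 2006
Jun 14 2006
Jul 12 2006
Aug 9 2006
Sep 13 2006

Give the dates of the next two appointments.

Oct 11 2006, Nov 8 2006

These are Wednesdays at 28- or 35-day spacing (35, 28, 28, 35).
The pattern: 2nd Wednesday of the month.
2nd Wednesday of October 2006: Oct 11 2006.
November 2006 — 2nd Wednesday is Nov 8 2006.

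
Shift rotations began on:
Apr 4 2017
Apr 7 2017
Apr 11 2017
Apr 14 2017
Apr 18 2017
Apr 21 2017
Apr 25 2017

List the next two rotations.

Apr 28 2017, May 2 2017

Every event lands on a Tuesday or Friday (gaps cycle 3, 4, 3, 4, 3, 4).
So the schedule is: every Tuesday and Friday.
The following Friday is Apr 28 2017.
Next Tuesday: May 2 2017.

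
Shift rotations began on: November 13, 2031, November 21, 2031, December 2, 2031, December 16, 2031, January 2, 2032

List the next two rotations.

January 22, 2032; February 14, 2032

Gaps: 8, 11, 14, 17 days — each gap is 3 larger than the previous one.
Next gap: 20 days. January 2, 2032 + 20 days = January 22, 2032.
Next gap: 23 days. January 22, 2032 + 23 days = February 14, 2032.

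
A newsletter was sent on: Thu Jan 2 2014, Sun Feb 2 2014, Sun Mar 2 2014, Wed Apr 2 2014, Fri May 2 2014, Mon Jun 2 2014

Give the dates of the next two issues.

Wed Jul 2 2014, Sat Aug 2 2014

The day-of-month is always 2 (31, 28, 31, 30, 31 days between events).
So this recurs on the 2nd of each month.
July 2014: Wed Jul 2 2014.
Next: August 2014 → Sat Aug 2 2014.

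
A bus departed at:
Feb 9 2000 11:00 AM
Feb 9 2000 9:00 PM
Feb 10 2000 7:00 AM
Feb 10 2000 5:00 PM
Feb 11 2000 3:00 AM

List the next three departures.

Feb 11 2000 1:00 PM, Feb 11 2000 11:00 PM, Feb 12 2000 9:00 AM

The interval is a steady 10 hours (10, 10, 10, 10).
Feb 11 2000 3:00 AM + 10 h = Feb 11 2000 1:00 PM.
Feb 11 2000 1:00 PM + 10 h = Feb 11 2000 11:00 PM.
Feb 11 2000 11:00 PM + 10 h = Feb 12 2000 9:00 AM.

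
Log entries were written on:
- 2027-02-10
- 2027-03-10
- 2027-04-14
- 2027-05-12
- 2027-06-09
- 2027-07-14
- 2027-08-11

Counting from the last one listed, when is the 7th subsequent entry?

2028-03-08

These are Wednesdays at 28- or 35-day spacing (28, 35, 28, 28, 35, 28).
The pattern: 2nd Wednesday of the month.
2nd Wednesday of September 2027: 2027-09-08.
October 2027 — 2nd Wednesday is 2027-10-13.
November 2027 — 2nd Wednesday is 2027-11-10.
2nd Wednesday of December 2027: 2027-12-08.
January 2028 — 2nd Wednesday is 2028-01-12.
2nd Wednesday of February 2028: 2028-02-09.
March 2028 — 2nd Wednesday is 2028-03-08.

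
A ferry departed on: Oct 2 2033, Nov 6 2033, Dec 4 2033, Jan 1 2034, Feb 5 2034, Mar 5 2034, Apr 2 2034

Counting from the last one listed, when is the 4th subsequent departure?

Gaps: 35, 28, 28, 35, 28, 28 days — a mix of 28 and 35. Every date is a Sunday.
Each is the 1st Sunday of its month.
1st Sunday of May 2034: May 7 2034.
June 2034 — 1st Sunday is Jun 4 2034.
1st Sunday of July 2034: Jul 2 2034.
1st Sunday of August 2034: Aug 6 2034.

Aug 6 2034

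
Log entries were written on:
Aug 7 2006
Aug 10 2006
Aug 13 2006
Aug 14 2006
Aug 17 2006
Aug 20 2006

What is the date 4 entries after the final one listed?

Gaps: 3, 3, 1, 3, 3 days — not constant, but cyclic with period 3.
The events fall on every Monday, Thursday and Sunday.
The following Monday is Aug 21 2006.
The following Thursday is Aug 24 2006.
The following Sunday is Aug 27 2006.
Next Monday: Aug 28 2006.

Aug 28 2006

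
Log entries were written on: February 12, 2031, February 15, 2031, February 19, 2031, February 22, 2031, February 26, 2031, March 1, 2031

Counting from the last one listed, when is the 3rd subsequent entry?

Gaps: 3, 4, 3, 4, 3 days — not constant, but cyclic with period 2.
The events fall on every Wednesday and Saturday.
The following Wednesday is March 5, 2031.
Next Saturday: March 8, 2031.
Next Wednesday: March 12, 2031.

March 12, 2031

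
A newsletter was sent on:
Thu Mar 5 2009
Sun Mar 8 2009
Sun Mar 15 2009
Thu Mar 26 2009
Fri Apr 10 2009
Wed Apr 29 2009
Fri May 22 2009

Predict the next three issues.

Gaps: 3, 7, 11, 15, 19, 23 days — each gap is 4 larger than the previous one.
Next gap: 27 days. Fri May 22 2009 + 27 days = Thu Jun 18 2009.
Next gap: 31 days. Thu Jun 18 2009 + 31 days = Sun Jul 19 2009.
Next gap: 35 days. Sun Jul 19 2009 + 35 days = Sun Aug 23 2009.

Thu Jun 18 2009, Sun Jul 19 2009, Sun Aug 23 2009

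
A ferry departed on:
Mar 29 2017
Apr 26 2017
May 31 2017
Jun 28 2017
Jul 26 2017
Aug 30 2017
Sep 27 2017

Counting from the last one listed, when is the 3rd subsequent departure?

Dec 27 2017

Every date is a Wednesday; gaps 28, 35, 28, 28, 35, 28 days.
Each is the last Wednesday of its month (at least one falls on the 29th or later, ruling out '4th Wednesday').
Last Wednesday of October 2017: Oct 25 2017.
November 2017 ends with Wednesday Nov 29 2017.
December 2017 ends with Wednesday Dec 27 2017.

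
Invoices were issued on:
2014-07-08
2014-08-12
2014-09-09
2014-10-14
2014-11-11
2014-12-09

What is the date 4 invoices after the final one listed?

These are Tuesdays at 28- or 35-day spacing (35, 28, 35, 28, 28).
The pattern: 2nd Tuesday of the month.
2nd Tuesday of January 2015: 2015-01-13.
February 2015 — 2nd Tuesday is 2015-02-10.
March 2015 — 2nd Tuesday is 2015-03-10.
2nd Tuesday of April 2015: 2015-04-14.

2015-04-14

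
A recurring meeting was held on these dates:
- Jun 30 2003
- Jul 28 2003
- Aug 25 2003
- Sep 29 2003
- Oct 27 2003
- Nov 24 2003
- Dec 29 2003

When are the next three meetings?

These are Mondays with 28, 28, 35, 28, 28, 35-day gaps.
Each is the final Monday of its month — Jun 30 2003 is past the 28th, so '4th Monday' doesn't fit.
Last Monday of January 2004: Jan 26 2004.
Last Monday of February 2004: Feb 23 2004.
March 2004 ends with Monday Mar 29 2004.

Jan 26 2004, Feb 23 2004, Mar 29 2004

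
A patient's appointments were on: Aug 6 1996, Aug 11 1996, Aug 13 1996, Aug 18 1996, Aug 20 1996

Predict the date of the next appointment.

Gaps: 5, 2, 5, 2 days — not constant, but cyclic with period 2.
The events fall on every Tuesday and Sunday.
The following Sunday is Aug 25 1996.

Aug 25 1996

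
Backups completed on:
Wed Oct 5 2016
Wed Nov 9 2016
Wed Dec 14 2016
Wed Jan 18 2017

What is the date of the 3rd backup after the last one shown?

Wed May 3 2017

The spacing is 35, 35, 35 days — always 35 days.
Wed Jan 18 2017 + 35 days = Wed Feb 22 2017.
Wed Feb 22 2017 + 35 days = Wed Mar 29 2017.
Wed Mar 29 2017 + 35 days = Wed May 3 2017.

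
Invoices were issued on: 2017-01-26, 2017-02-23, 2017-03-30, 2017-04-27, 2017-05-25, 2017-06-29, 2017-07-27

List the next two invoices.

These are Thursdays with 28, 35, 28, 28, 35, 28-day gaps.
Each is the final Thursday of its month — 2017-03-30 is past the 28th, so '4th Thursday' doesn't fit.
August 2017 ends with Thursday 2017-08-31.
September 2017 ends with Thursday 2017-09-28.

2017-08-31, 2017-09-28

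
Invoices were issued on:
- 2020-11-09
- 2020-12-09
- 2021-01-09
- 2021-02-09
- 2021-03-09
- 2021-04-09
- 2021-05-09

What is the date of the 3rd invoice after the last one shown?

2021-08-09

Gaps: 30, 31, 31, 28, 31, 30 days — not constant. Every event is on the 9th of the month.
Pattern: the 9th of each month.
June 2021: 2021-06-09.
July 2021: 2021-07-09.
Next: August 2021 → 2021-08-09.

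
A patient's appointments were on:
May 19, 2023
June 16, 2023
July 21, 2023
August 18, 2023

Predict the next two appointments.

September 15, 2023; October 20, 2023

These are Fridays at 28- or 35-day spacing (28, 35, 28).
The pattern: 3rd Friday of the month.
September 2023 — 3rd Friday is September 15, 2023.
3rd Friday of October 2023: October 20, 2023.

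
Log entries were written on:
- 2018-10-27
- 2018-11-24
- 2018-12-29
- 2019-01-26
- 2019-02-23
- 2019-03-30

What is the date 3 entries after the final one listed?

All Saturdays; the gaps (28, 35, 28, 28, 35) vary with month length.
This is the last Saturday of each month.
Last Saturday of April 2019: 2019-04-27.
May 2019 ends with Saturday 2019-05-25.
Last Saturday of June 2019: 2019-06-29.

2019-06-29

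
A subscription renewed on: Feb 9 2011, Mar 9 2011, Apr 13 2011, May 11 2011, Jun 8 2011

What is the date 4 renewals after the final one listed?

All dates are Wednesdays, 28, 35, 28, 28 days apart.
Specifically, the 2nd Wednesday of each month.
2nd Wednesday of July 2011: Jul 13 2011.
August 2011 — 2nd Wednesday is Aug 10 2011.
September 2011 — 2nd Wednesday is Sep 14 2011.
October 2011 — 2nd Wednesday is Oct 12 2011.

Oct 12 2011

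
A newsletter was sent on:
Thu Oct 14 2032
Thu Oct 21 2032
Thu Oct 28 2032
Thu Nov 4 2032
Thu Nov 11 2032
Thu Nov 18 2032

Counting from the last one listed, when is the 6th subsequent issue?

Thu Dec 30 2032

The spacing is 7, 7, 7, 7, 7 days — always 7 days.
Thu Nov 18 2032 + 7 days = Thu Nov 25 2032.
Thu Nov 25 2032 + 7 days = Thu Dec 2 2032.
Thu Dec 2 2032 + 7 days = Thu Dec 9 2032.
Thu Dec 9 2032 + 7 days = Thu Dec 16 2032.
Thu Dec 16 2032 + 7 days = Thu Dec 23 2032.
Thu Dec 23 2032 + 7 days = Thu Dec 30 2032.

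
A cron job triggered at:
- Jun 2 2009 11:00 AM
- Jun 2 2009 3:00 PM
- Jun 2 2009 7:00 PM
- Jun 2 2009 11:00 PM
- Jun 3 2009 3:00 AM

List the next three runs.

Jun 3 2009 7:00 AM, Jun 3 2009 11:00 AM, Jun 3 2009 3:00 PM

The interval is a steady 4 hours (4, 4, 4, 4).
Jun 3 2009 3:00 AM + 4 h = Jun 3 2009 7:00 AM.
Jun 3 2009 7:00 AM + 4 h = Jun 3 2009 11:00 AM.
Jun 3 2009 11:00 AM + 4 h = Jun 3 2009 3:00 PM.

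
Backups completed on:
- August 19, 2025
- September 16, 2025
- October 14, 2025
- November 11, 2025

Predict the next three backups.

December 9, 2025; January 6, 2026; February 3, 2026

Gaps between consecutive events: 28, 28, 28 days — a constant 28-day interval.
November 11, 2025 + 28 days = December 9, 2025.
December 9, 2025 + 28 days = January 6, 2026.
January 6, 2026 + 28 days = February 3, 2026.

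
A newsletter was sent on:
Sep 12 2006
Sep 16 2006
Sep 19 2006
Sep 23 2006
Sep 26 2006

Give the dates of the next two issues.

Sep 30 2006, Oct 3 2006

Every event lands on a Tuesday or Saturday (gaps cycle 4, 3, 4, 3).
So the schedule is: every Tuesday and Saturday.
Next Saturday: Sep 30 2006.
Next Tuesday: Oct 3 2006.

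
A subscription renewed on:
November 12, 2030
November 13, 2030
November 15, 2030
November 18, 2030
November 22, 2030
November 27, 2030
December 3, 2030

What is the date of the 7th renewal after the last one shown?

February 11, 2031

Gaps: 1, 2, 3, 4, 5, 6 days — each gap is 1 larger than the previous one.
Next gap: 7 days. December 3, 2030 + 7 days = December 10, 2030.
Next gap: 8 days. December 10, 2030 + 8 days = December 18, 2030.
Next gap: 9 days. December 18, 2030 + 9 days = December 27, 2030.
Next gap: 10 days. December 27, 2030 + 10 days = January 6, 2031.
Next gap: 11 days. January 6, 2031 + 11 days = January 17, 2031.
Next gap: 12 days. January 17, 2031 + 12 days = January 29, 2031.
Next gap: 13 days. January 29, 2031 + 13 days = February 11, 2031.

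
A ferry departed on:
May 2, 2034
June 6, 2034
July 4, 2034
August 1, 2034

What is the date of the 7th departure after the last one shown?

These are Tuesdays at 28- or 35-day spacing (35, 28, 28).
The pattern: 1st Tuesday of the month.
September 2034 — 1st Tuesday is September 5, 2034.
October 2034 — 1st Tuesday is October 3, 2034.
1st Tuesday of November 2034: November 7, 2034.
1st Tuesday of December 2034: December 5, 2034.
January 2035 — 1st Tuesday is January 2, 2035.
1st Tuesday of February 2035: February 6, 2035.
1st Tuesday of March 2035: March 6, 2035.

March 6, 2035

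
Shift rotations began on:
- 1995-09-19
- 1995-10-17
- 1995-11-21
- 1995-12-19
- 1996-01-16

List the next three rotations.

All dates are Tuesdays, 28, 35, 28, 28 days apart.
Specifically, the 3rd Tuesday of each month.
3rd Tuesday of February 1996: 1996-02-20.
3rd Tuesday of March 1996: 1996-03-19.
3rd Tuesday of April 1996: 1996-04-16.

1996-02-20, 1996-03-19, 1996-04-16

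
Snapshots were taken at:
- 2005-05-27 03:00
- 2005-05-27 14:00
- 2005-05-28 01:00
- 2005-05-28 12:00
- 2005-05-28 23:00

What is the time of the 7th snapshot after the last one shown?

Gaps: 11, 11, 11, 11 hours — each event is 11 hours after the previous one.
2005-05-28 23:00 + 11 h = 2005-05-29 10:00.
2005-05-29 10:00 + 11 h = 2005-05-29 21:00.
2005-05-29 21:00 + 11 h = 2005-05-30 08:00.
2005-05-30 08:00 + 11 h = 2005-05-30 19:00.
2005-05-30 19:00 + 11 h = 2005-05-31 06:00.
2005-05-31 06:00 + 11 h = 2005-05-31 17:00.
2005-05-31 17:00 + 11 h = 2005-06-01 04:00.

2005-06-01 04:00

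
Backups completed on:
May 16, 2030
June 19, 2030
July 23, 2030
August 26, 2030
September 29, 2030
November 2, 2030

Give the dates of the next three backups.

Every event comes 34 days after the last (34, 34, 34, 34, 34).
November 2, 2030 + 34 days = December 6, 2030.
December 6, 2030 + 34 days = January 9, 2031.
January 9, 2031 + 34 days = February 12, 2031.

December 6, 2030; January 9, 2031; February 12, 2031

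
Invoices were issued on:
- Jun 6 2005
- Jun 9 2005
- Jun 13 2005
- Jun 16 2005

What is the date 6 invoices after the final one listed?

Jul 7 2005

Gaps: 3, 4, 3 days — not constant, but cyclic with period 2.
The events fall on every Monday and Thursday.
The following Monday is Jun 20 2005.
Next Thursday: Jun 23 2005.
Next Monday: Jun 27 2005.
The following Thursday is Jun 30 2005.
Next Monday: Jul 4 2005.
Next Thursday: Jul 7 2005.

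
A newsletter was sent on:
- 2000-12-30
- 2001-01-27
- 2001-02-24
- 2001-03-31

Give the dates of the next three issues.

All Saturdays; the gaps (28, 28, 35) vary with month length.
This is the last Saturday of each month.
Last Saturday of April 2001: 2001-04-28.
Last Saturday of May 2001: 2001-05-26.
Last Saturday of June 2001: 2001-06-30.

2001-04-28, 2001-05-26, 2001-06-30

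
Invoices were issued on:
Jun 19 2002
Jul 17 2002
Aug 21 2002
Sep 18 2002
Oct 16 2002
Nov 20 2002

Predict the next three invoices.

Dec 18 2002, Jan 15 2003, Feb 19 2003

All dates are Wednesdays, 28, 35, 28, 28, 35 days apart.
Specifically, the 3rd Wednesday of each month.
3rd Wednesday of December 2002: Dec 18 2002.
January 2003 — 3rd Wednesday is Jan 15 2003.
February 2003 — 3rd Wednesday is Feb 19 2003.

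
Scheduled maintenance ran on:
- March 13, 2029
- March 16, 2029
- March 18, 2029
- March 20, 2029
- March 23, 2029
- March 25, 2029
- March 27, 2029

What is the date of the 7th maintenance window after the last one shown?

April 13, 2029

The gap pattern 3, 2, 2, 3, 2, 2 repeats every 3 events.
These are the Tuesdays, Fridays and Sundays of each week.
The following Friday is March 30, 2029.
The following Sunday is April 1, 2029.
The following Tuesday is April 3, 2029.
Next Friday: April 6, 2029.
The following Sunday is April 8, 2029.
The following Tuesday is April 10, 2029.
The following Friday is April 13, 2029.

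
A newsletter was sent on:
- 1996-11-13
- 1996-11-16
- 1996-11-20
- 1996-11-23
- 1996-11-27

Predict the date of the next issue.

1996-11-30

The gap pattern 3, 4, 3, 4 repeats every 2 events.
These are the Wednesdays and Saturdays of each week.
Next Saturday: 1996-11-30.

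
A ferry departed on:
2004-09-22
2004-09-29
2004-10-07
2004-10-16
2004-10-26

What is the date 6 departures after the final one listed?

2005-01-15

The spacing grows by 1 each time: 7, 8, 9, 10 days.
Next gap: 11 days. 2004-10-26 + 11 days = 2004-11-06.
Next gap: 12 days. 2004-11-06 + 12 days = 2004-11-18.
Next gap: 13 days. 2004-11-18 + 13 days = 2004-12-01.
Next gap: 14 days. 2004-12-01 + 14 days = 2004-12-15.
Next gap: 15 days. 2004-12-15 + 15 days = 2004-12-30.
Next gap: 16 days. 2004-12-30 + 16 days = 2005-01-15.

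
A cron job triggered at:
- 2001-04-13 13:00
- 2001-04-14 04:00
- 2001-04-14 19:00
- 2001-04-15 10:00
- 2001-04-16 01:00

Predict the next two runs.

2001-04-16 16:00, 2001-04-17 07:00

The interval is a steady 15 hours (15, 15, 15, 15).
2001-04-16 01:00 + 15 h = 2001-04-16 16:00.
2001-04-16 16:00 + 15 h = 2001-04-17 07:00.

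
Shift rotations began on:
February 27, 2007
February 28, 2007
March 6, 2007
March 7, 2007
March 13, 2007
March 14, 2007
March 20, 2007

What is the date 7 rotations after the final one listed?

April 11, 2007

The gap pattern 1, 6, 1, 6, 1, 6 repeats every 2 events.
These are the Tuesdays and Wednesdays of each week.
Next Wednesday: March 21, 2007.
Next Tuesday: March 27, 2007.
Next Wednesday: March 28, 2007.
Next Tuesday: April 3, 2007.
The following Wednesday is April 4, 2007.
Next Tuesday: April 10, 2007.
Next Wednesday: April 11, 2007.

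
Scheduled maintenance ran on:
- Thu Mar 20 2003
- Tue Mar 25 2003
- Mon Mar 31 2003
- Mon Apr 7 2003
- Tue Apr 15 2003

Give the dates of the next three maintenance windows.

Thu Apr 24 2003, Sun May 4 2003, Thu May 15 2003

Intervals are 5, 6, 7, 8 days — an arithmetic progression with common difference 1.
Next gap: 9 days. Tue Apr 15 2003 + 9 days = Thu Apr 24 2003.
Next gap: 10 days. Thu Apr 24 2003 + 10 days = Sun May 4 2003.
Next gap: 11 days. Sun May 4 2003 + 11 days = Thu May 15 2003.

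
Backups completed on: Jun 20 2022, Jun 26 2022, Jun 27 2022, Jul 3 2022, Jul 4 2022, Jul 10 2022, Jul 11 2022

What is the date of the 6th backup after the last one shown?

Aug 1 2022

The gap pattern 6, 1, 6, 1, 6, 1 repeats every 2 events.
These are the Mondays and Sundays of each week.
The following Sunday is Jul 17 2022.
Next Monday: Jul 18 2022.
Next Sunday: Jul 24 2022.
The following Monday is Jul 25 2022.
Next Sunday: Jul 31 2022.
Next Monday: Aug 1 2022.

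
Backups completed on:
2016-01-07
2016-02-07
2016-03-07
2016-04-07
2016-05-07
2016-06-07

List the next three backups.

2016-07-07, 2016-08-07, 2016-09-07

The day-of-month is always 7 (31, 29, 31, 30, 31 days between events).
So this recurs on the 7th of each month.
Next: July 2016 → 2016-07-07.
Next: August 2016 → 2016-08-07.
Next: September 2016 → 2016-09-07.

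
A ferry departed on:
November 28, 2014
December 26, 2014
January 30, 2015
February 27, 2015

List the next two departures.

Every date is a Friday; gaps 28, 35, 28 days.
Each is the last Friday of its month (at least one falls on the 29th or later, ruling out '4th Friday').
March 2015 ends with Friday March 27, 2015.
Last Friday of April 2015: April 24, 2015.

March 27, 2015; April 24, 2015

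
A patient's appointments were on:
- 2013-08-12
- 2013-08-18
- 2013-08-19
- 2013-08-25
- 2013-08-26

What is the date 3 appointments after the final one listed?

Gaps: 6, 1, 6, 1 days — not constant, but cyclic with period 2.
The events fall on every Monday and Sunday.
The following Sunday is 2013-09-01.
The following Monday is 2013-09-02.
Next Sunday: 2013-09-08.

2013-09-08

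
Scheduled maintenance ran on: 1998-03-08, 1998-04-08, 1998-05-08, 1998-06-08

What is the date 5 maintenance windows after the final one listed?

The day-of-month is always 8 (31, 30, 31 days between events).
So this recurs on the 8th of each month.
Next: July 1998 → 1998-07-08.
August 1998: 1998-08-08.
Next: September 1998 → 1998-09-08.
October 1998: 1998-10-08.
Next: November 1998 → 1998-11-08.

1998-11-08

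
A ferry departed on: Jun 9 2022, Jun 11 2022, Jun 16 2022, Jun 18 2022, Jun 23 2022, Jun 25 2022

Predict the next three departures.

The gap pattern 2, 5, 2, 5, 2 repeats every 2 events.
These are the Thursdays and Saturdays of each week.
Next Thursday: Jun 30 2022.
Next Saturday: Jul 2 2022.
Next Thursday: Jul 7 2022.

Jun 30 2022, Jul 2 2022, Jul 7 2022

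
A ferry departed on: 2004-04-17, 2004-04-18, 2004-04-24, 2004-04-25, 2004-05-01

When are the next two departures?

2004-05-02, 2004-05-08

The gap pattern 1, 6, 1, 6 repeats every 2 events.
These are the Saturdays and Sundays of each week.
The following Sunday is 2004-05-02.
Next Saturday: 2004-05-08.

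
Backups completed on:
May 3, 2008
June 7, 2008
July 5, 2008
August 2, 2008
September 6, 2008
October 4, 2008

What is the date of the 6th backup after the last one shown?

April 4, 2009

All dates are Saturdays, 35, 28, 28, 35, 28 days apart.
Specifically, the 1st Saturday of each month.
November 2008 — 1st Saturday is November 1, 2008.
December 2008 — 1st Saturday is December 6, 2008.
January 2009 — 1st Saturday is January 3, 2009.
February 2009 — 1st Saturday is February 7, 2009.
1st Saturday of March 2009: March 7, 2009.
April 2009 — 1st Saturday is April 4, 2009.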